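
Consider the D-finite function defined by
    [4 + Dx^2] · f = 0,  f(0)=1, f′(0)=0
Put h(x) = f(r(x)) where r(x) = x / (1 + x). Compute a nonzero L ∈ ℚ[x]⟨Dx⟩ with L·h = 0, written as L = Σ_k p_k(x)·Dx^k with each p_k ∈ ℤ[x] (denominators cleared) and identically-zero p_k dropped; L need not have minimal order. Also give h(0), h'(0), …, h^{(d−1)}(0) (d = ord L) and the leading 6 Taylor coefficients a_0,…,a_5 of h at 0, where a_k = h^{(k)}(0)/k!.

f: a_k = 1, 0, -2, 0, 2/3, 0, …
Substitute x→r, Dx→(1/r')Dx; clear ⇒ L₀.
L = 4 + (2 + 6·x + 6·x^2 + 2·x^3)·Dx + (1 + 4·x + 6·x^2 + 4·x^3 + x^4)·Dx^2  (order 2).
h: a_k = 1, 0, -2, 4, -16/3, 16/3, …
ICs: h(0) = 1, h′(0) = 0.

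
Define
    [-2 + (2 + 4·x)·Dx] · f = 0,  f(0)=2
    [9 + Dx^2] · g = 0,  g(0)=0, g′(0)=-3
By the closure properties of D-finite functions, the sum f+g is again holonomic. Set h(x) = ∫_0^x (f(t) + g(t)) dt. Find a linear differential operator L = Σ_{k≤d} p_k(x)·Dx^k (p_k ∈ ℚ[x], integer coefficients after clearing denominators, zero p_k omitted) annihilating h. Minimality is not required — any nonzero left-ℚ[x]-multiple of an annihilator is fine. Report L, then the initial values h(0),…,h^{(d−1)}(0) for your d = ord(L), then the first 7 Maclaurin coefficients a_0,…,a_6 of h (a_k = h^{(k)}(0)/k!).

f: a_k = 2, 2, -1, 1, -5/4, 7/4, -21/8, …
g: a_k = 0, -3, 0, 9/2, 0, -81/40, 0, …
L₀ := lclm(L_f,L_g); ord L₀ ≤ 1+2.
Integrate: L := L₀·Dx.
L = (-27 - 81·x - 81·x^2)·Dx + (18 + 117·x + 243·x^2 + 162·x^3)·Dx^2 + (-3 - 9·x - 9·x^2)·Dx^3 + (2 + 13·x + 27·x^2 + 18·x^3)·Dx^4  (order 4).
h: a_k = 0, 2, -1/2, -1/3, 11/8, -1/4, -11/240, …
ICs: h(0) = 0, h′(0) = 2, h′′(0) = -1, h′′′(0) = -2.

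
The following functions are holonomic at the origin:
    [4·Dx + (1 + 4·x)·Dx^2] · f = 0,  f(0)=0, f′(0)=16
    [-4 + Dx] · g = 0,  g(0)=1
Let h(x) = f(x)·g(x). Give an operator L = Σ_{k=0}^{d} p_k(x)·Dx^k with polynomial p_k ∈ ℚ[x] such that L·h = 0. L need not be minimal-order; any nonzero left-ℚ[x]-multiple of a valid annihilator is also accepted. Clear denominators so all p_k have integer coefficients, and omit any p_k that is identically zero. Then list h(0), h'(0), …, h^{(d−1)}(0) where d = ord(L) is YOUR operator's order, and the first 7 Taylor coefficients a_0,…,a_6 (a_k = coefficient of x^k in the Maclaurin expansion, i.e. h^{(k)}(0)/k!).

f: a_k = 0, 16, -32, 256/3, -256, 4096/5, -8192/3, …
g: a_k = 1, 4, 8, 32/3, 32/3, 128/15, 256/45, …
h₀=f·g: eliminate ⇒ L₀, order ≤ 2·1.
L = 64·x + (-4 - 32·x)·Dx + (1 + 4·x)·Dx^2  (order 2).
h: a_k = 0, 16, 32, 256/3, 0, 1536/5, -7168/9, …
ICs: h(0) = 0, h′(0) = 16.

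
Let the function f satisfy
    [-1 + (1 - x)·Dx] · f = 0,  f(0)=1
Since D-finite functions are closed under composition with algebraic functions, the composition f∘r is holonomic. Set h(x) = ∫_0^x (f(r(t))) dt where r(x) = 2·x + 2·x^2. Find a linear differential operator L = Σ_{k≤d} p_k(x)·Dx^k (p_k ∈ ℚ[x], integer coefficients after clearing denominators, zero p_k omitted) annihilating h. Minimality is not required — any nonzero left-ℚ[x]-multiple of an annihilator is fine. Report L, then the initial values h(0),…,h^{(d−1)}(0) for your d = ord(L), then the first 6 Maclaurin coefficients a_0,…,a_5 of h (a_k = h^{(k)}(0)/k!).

L = (2 + 4·x)·Dx + (-1 + 2·x + 2·x^2)·Dx^2  (order 2).
h: a_k = 0, 1, 1, 2, 4, 44/5, …
ICs: h(0) = 0, h′(0) = 1.

f: a_k = 1, 1, 1, 1, 1, 1, …
f∘r: x↦r, Dx↦Dx/r' in L_f ⇒ L₀.
h=∫h₀ ⇒ L = L₀·Dx.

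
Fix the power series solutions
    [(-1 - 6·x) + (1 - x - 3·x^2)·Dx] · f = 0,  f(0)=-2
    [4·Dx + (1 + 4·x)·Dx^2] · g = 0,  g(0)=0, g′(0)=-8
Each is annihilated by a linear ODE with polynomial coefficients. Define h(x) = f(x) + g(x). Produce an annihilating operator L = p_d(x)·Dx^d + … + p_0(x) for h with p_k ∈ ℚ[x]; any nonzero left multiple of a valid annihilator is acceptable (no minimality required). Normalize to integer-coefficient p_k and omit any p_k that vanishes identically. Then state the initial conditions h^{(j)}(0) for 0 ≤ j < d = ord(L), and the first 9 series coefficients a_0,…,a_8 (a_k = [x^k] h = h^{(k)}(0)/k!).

f: a_k = -2, -2, -8, -14, -38, -80, -194, -434, -1016, …
g: a_k = 0, -8, 16, -128/3, 128, -2048/5, 4096/3, -32768/7, 16384, …
L₀ := lclm(L_f,L_g); ord L₀ ≤ 1+2.
L = (212 + 1072·x + 3144·x^2 + 2160·x^3 + 2592·x^4)·Dx + (5 + 248·x + 1922·x^2 + 4308·x^3 + 4464·x^4 + 4320·x^5)·Dx^2 + (-6 - 53·x - 108·x^2 + 110·x^3 + 519·x^4 + 1044·x^5 + 864·x^6)·Dx^3  (order 3).
h: a_k = -2, -10, 8, -170/3, 90, -2448/5, 3514/3, -35806/7, 15368, …
ICs: h(0) = -2, h′(0) = -10, h′′(0) = 16.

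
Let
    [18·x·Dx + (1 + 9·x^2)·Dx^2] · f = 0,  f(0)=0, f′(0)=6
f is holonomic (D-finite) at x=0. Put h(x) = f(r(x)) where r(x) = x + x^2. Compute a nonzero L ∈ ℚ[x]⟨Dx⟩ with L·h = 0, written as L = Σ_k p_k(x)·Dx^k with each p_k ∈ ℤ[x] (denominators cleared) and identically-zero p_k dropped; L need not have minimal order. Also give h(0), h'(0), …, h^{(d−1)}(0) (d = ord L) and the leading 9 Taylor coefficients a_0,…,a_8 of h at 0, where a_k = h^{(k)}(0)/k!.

f: a_k = 0, 6, 0, -18, 0, 486/5, 0, -4374/7, 0, …
h₀=f(r): pull back L_f along r ⇒ L₀.
L = (-2 + 18·x + 72·x^2 + 108·x^3 + 54·x^4)·Dx + (1 + 2·x + 9·x^2 + 36·x^3 + 45·x^4 + 18·x^5)·Dx^2  (order 2).
h: a_k = 0, 6, 6, -18, -54, 216/5, 468, 2430/7, -3402, …
ICs: h(0) = 0, h′(0) = 6.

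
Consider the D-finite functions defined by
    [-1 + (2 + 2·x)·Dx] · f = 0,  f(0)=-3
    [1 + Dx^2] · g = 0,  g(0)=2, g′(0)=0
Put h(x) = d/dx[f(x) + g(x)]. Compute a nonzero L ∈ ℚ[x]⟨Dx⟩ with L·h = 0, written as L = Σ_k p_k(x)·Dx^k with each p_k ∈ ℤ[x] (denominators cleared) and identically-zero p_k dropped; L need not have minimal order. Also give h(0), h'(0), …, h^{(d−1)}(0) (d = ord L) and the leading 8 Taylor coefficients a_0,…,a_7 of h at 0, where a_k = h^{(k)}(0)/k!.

f: a_k = -3, -3/2, 3/8, -3/16, 15/128, -21/256, 63/1024, -99/2048, …
g: a_k = 2, 0, -1, 0, 1/12, 0, -1/360, 0, …
L₀ := lclm(L_f,L_g); ord L₀ ≤ 1+2.
Derive L from L₀ (diff closure).
L = (-19 - 8·x - 4·x^2) + (-14 - 30·x - 24·x^2 - 8·x^3)·Dx + (-19 - 8·x - 4·x^2)·Dx^2 + (-14 - 30·x - 24·x^2 - 8·x^3)·Dx^3  (order 3).
h: a_k = -3/2, -5/4, -9/16, 77/96, -105/256, 2707/7680, -693/2048, 405917/1290240, …
ICs: h(0) = -3/2, h′(0) = -5/4, h′′(0) = -9/8.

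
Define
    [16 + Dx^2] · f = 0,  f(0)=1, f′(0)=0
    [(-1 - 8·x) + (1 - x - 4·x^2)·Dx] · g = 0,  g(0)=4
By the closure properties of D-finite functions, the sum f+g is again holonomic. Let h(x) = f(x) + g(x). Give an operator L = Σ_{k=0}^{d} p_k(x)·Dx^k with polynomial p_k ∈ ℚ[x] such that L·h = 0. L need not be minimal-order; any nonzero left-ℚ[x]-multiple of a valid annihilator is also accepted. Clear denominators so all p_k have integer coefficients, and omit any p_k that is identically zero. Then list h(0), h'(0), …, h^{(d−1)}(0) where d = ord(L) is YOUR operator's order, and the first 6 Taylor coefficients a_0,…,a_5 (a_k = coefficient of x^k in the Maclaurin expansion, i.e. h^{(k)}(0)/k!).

L = (-560 - 4608·x - 1664·x^2 - 6144·x^3 - 10240·x^4 - 16384·x^5) + (208 - 272·x - 896·x^2 + 1408·x^3 + 1536·x^4 - 6144·x^5 - 8192·x^6)·Dx + (-35 - 288·x - 104·x^2 - 384·x^3 - 640·x^4 - 1024·x^5)·Dx^2 + (13 - 17·x - 56·x^2 + 88·x^3 + 96·x^4 - 384·x^5 - 512·x^6)·Dx^3  (order 3).
h: a_k = 5, 4, 12, 36, 380/3, 260, …
ICs: h(0) = 5, h′(0) = 4, h′′(0) = 24.

f: a_k = 1, 0, -8, 0, 32/3, 0, …
g: a_k = 4, 4, 20, 36, 116, 260, …
Sum ⇒ L₀ = lclm(L_f,L_g) in ℚ(x)⟨Dx⟩.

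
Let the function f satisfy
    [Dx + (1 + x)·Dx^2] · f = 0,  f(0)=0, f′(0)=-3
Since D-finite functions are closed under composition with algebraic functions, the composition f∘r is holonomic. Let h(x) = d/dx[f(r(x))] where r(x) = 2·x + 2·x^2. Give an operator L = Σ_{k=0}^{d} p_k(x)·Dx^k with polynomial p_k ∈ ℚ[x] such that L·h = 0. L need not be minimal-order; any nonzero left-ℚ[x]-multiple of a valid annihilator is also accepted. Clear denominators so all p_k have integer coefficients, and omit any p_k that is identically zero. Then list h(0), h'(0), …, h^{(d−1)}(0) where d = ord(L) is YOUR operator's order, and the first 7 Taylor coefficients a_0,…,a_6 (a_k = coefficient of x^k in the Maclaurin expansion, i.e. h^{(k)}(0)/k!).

L = (4·x + 4·x^2) + (1 + 4·x + 6·x^2 + 4·x^3)·Dx  (order 1).
h: a_k = -6, 0, 12, -24, 24, 0, -48, …
ICs: h(0) = -6.

f: a_k = 0, -3, 3/2, -1, 3/4, -3/5, 1/2, …
Substitute x→r, Dx→(1/r')Dx; clear ⇒ L₀.
Differentiate: ansatz ord ≤ ord L₀ ⇒ L.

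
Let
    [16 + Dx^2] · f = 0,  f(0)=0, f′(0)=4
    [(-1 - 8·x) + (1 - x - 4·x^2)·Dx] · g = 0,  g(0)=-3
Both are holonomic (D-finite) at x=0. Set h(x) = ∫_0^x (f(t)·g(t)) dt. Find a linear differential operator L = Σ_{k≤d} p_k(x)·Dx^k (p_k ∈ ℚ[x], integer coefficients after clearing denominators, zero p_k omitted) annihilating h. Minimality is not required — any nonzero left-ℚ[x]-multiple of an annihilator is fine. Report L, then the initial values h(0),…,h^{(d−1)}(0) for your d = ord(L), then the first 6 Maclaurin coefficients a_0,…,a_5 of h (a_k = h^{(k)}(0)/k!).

L = (-8 + 16·x + 64·x^2)·Dx + (2 + 16·x)·Dx^2 + (-1 + x + 4·x^2)·Dx^3  (order 3).
h: a_k = 0, 0, -6, -4, -7, -76/5, …
ICs: h(0) = 0, h′(0) = 0, h′′(0) = -12.

f: a_k = 0, 4, 0, -32/3, 0, 128/15, …
g: a_k = -3, -3, -15, -27, -87, -195, …
L₀ := L_f ⊗_s L_g (sym. prod.), ord ≤ 2.
h=∫₀ˣh₀: take L = L₀·Dx.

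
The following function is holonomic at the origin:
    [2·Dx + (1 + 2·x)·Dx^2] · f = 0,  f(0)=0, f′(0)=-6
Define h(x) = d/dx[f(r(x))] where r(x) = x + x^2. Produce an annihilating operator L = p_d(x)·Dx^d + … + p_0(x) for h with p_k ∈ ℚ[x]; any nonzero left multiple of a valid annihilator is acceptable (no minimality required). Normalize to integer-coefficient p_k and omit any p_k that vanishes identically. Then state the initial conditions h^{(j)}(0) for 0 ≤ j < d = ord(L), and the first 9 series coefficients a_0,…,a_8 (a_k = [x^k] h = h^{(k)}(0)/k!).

f: a_k = 0, -6, 6, -8, 12, -96/5, 32, -384/7, 96, …
L₀ from L_f via x↦r, Dx↦r'^{-1}Dx.
h₀' ⇒ L via d/dx closure of L₀.
L = (4·x + 4·x^2) + (1 + 4·x + 6·x^2 + 4·x^3)·Dx  (order 1).
h: a_k = -6, 0, 12, -24, 24, 0, -48, 96, -96, …
ICs: h(0) = -6.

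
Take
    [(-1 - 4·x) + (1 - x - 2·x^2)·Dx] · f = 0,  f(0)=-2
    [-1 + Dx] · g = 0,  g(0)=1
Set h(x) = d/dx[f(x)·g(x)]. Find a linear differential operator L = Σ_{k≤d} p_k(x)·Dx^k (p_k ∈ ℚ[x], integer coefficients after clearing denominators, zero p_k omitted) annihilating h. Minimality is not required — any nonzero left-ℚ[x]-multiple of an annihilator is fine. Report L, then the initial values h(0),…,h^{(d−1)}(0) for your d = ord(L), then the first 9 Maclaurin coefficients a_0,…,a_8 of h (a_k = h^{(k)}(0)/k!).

L = (9 + 16·x + 9·x^2 - 12·x^3 + 4·x^4) + (-2 - x + 9·x^2 + 4·x^3 - 4·x^4)·Dx  (order 1).
h: a_k = -4, -18, -52, -425/3, -701/2, -50737/60, -88558/45, -3783419/840, -20417113/2016, …
ICs: h(0) = -4.

f: a_k = -2, -2, -6, -10, -22, -42, -86, -170, -342, …
g: a_k = 1, 1, 1/2, 1/6, 1/24, 1/120, 1/720, 1/5040, 1/40320, …
h₀=f·g: eliminate ⇒ L₀, order ≤ 1·1.
Differentiate: ansatz ord ≤ ord L₀ ⇒ L.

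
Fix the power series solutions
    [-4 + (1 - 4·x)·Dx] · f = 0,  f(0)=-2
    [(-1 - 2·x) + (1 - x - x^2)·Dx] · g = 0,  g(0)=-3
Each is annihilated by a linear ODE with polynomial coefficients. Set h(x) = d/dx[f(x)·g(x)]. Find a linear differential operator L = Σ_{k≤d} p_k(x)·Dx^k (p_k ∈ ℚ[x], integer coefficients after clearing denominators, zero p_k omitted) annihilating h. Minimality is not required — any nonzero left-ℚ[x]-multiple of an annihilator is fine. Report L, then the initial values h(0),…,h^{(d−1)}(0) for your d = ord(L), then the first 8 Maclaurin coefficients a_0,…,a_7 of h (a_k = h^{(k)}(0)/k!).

f: a_k = -2, -8, -32, -128, -512, -2048, -8192, -32768, …
g: a_k = -3, -3, -6, -9, -15, -24, -39, -63, …
h₀=f·g: eliminate ⇒ L₀, order ≤ 1·1.
h=h₀': d/dx-closure on L₀ ⇒ L.
L = (44 - 114·x - 66·x^2 + 192·x^3 + 192·x^4) + (-5 + 31·x - 33·x^2 - 62·x^3 + 60·x^4 + 48·x^5)·Dx  (order 1).
h: a_k = 30, 264, 1638, 8856, 44520, 214164, 1000314, 4574496, …
ICs: h(0) = 30.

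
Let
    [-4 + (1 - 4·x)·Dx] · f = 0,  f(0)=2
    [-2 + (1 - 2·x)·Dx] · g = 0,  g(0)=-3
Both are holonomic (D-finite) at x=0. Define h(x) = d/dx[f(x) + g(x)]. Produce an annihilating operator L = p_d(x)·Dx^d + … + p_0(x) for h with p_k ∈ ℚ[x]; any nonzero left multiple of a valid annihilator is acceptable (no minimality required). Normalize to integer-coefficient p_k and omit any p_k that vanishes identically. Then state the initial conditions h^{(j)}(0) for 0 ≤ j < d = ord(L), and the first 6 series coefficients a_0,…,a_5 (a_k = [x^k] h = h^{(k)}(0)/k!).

L = 48 + (-18 + 48·x)·Dx + (1 - 6·x + 8·x^2)·Dx^2  (order 2).
h: a_k = 2, 40, 312, 1856, 9760, 48000, …
ICs: h(0) = 2, h′(0) = 40.

f: a_k = 2, 8, 32, 128, 512, 2048, …
g: a_k = -3, -6, -12, -24, -48, -96, …
h₀=f+g: left-lcm gives L₀, ord ≤ 2.
Differentiate: ansatz ord ≤ ord L₀ ⇒ L.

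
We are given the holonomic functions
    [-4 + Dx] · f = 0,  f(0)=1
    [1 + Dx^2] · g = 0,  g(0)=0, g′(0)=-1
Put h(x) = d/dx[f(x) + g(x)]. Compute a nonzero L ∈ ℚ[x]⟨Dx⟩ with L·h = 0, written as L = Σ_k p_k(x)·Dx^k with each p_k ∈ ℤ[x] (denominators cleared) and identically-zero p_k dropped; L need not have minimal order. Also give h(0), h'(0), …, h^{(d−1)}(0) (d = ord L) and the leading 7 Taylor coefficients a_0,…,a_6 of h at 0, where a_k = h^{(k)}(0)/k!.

f: a_k = 1, 4, 8, 32/3, 32/3, 128/15, 256/45, …
g: a_k = 0, -1, 0, 1/6, 0, -1/120, 0, …
f+g: L₀ = lclm(L_f,L_g), ord ≤ 1+2.
Differentiate: ansatz ord ≤ ord L₀ ⇒ L.
L = 4 - Dx + 4·Dx^2 - Dx^3  (order 3).
h: a_k = 3, 16, 65/2, 128/3, 341/8, 512/15, 3277/144, …
ICs: h(0) = 3, h′(0) = 16, h′′(0) = 65.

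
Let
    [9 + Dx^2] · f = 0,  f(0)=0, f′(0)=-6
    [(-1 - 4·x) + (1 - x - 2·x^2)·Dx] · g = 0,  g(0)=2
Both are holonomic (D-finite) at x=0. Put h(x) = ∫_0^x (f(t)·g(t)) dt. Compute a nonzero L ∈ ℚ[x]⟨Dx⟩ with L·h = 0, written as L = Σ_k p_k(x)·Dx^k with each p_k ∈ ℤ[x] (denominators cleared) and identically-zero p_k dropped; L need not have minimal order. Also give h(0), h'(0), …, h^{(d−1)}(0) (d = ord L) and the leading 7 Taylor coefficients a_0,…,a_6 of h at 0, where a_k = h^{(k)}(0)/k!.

f: a_k = 0, -6, 0, 9, 0, -81/20, 0, …
g: a_k = 2, 2, 6, 10, 22, 42, 86, …
Product ⇒ symmetric product L₀, ord ≤ 2.
∫: right-multiply L₀ by Dx.
L = (-5 + 9·x + 18·x^2)·Dx + (2 + 8·x)·Dx^2 + (-1 + x + 2·x^2)·Dx^3  (order 3).
h: a_k = 0, 0, -6, -4, -9/2, -42/5, -287/20, …
ICs: h(0) = 0, h′(0) = 0, h′′(0) = -12.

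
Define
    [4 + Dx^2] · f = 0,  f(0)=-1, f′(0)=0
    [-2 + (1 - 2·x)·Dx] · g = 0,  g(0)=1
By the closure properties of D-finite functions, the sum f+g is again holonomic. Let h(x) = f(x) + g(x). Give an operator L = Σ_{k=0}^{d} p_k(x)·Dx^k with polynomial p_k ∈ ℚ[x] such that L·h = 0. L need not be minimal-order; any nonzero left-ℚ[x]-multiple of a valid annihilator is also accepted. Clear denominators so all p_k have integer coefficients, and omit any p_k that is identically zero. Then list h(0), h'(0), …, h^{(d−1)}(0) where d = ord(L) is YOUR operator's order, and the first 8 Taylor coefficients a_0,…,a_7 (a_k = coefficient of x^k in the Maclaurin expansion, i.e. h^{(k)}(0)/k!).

L = (-56 + 32·x - 32·x^2) + (12 - 40·x + 48·x^2 - 32·x^3)·Dx + (-14 + 8·x - 8·x^2)·Dx^2 + (3 - 10·x + 12·x^2 - 8·x^3)·Dx^3  (order 3).
h: a_k = 0, 2, 6, 8, 46/3, 32, 2884/45, 128, …
ICs: h(0) = 0, h′(0) = 2, h′′(0) = 12.

f: a_k = -1, 0, 2, 0, -2/3, 0, 4/45, 0, …
g: a_k = 1, 2, 4, 8, 16, 32, 64, 128, …
L₀ := lclm(L_f,L_g); ord L₀ ≤ 2+1.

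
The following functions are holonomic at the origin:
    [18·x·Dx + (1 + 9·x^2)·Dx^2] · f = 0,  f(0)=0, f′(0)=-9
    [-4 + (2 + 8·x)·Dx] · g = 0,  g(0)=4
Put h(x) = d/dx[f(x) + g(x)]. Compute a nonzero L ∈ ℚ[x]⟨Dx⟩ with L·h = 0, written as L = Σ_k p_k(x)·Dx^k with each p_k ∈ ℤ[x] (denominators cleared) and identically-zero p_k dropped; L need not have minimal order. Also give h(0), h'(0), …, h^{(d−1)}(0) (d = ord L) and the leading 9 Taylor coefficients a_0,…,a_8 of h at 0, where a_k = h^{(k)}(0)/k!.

f: a_k = 0, -9, 0, 27, 0, -729/5, 0, 6561/7, 0, …
g: a_k = 4, 8, -8, 16, -40, 112, -336, 1056, -3432, …
f+g: L₀ = lclm(L_f,L_g), ord ≤ 2+1.
h₀' ⇒ L via d/dx closure of L₀.
L = (-36 - 360·x + 972·x^2 + 1944·x^3) + (-30 - 144·x - 18·x^2 + 3888·x^3 + 6804·x^4)·Dx + (-2 + 10·x + 108·x^2 + 306·x^3 + 1134·x^4 + 1944·x^5)·Dx^2  (order 2).
h: a_k = -1, -16, 129, -160, -169, -2016, 13953, -27456, 43911, …
ICs: h(0) = -1, h′(0) = -16.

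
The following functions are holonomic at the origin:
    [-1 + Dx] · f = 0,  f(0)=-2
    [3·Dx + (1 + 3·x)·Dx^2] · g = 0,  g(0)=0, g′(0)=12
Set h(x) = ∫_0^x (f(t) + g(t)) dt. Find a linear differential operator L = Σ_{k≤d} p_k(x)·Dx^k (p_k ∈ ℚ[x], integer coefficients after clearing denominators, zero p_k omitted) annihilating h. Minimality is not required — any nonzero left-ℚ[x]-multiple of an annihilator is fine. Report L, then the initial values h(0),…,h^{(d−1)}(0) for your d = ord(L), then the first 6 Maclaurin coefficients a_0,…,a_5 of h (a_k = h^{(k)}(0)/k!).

L = (-21 - 9·x)·Dx^2 + (17 - 6·x - 9·x^2)·Dx^3 + (4 + 15·x + 9·x^2)·Dx^4  (order 4).
h: a_k = 0, -2, 5, -19/3, 107/12, -973/60, …
ICs: h(0) = 0, h′(0) = -2, h′′(0) = 10, h′′′(0) = -38.

f: a_k = -2, -2, -1, -1/3, -1/12, -1/60, …
g: a_k = 0, 12, -18, 36, -81, 972/5, …
L₀ := lclm(L_f,L_g); ord L₀ ≤ 1+2.
h=∫₀ˣh₀: take L = L₀·Dx.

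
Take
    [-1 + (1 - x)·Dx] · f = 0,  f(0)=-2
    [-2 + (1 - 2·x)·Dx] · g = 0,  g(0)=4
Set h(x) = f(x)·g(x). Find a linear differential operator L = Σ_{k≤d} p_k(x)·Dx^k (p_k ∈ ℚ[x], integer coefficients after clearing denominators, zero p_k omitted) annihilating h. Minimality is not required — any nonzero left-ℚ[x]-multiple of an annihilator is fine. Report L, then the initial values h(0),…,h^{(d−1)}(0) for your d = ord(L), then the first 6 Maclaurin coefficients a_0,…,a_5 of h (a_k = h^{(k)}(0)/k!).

f: a_k = -2, -2, -2, -2, -2, -2, …
g: a_k = 4, 8, 16, 32, 64, 128, …
Sym-product of L_f,L_g gives L₀ (≤ ord 1).
L = (-3 + 4·x) + (1 - 3·x + 2·x^2)·Dx  (order 1).
h: a_k = -8, -24, -56, -120, -248, -504, …
ICs: h(0) = -8.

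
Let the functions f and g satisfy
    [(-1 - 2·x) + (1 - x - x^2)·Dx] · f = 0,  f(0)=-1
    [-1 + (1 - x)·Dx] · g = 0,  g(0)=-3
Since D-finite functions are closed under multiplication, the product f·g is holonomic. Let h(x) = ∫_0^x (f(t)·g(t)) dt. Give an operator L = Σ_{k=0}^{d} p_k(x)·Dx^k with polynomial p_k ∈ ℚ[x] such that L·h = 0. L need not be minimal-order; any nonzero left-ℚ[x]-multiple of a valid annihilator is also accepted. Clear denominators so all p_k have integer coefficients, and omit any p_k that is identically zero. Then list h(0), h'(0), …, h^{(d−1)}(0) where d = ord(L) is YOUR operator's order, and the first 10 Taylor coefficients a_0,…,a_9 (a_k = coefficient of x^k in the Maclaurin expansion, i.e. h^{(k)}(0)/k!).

f: a_k = -1, -1, -2, -3, -5, -8, -13, -21, -34, -55, …
g: a_k = -3, -3, -3, -3, -3, -3, -3, -3, -3, -3, …
Product ⇒ symmetric product L₀, ord ≤ 1.
h=∫₀ˣh₀: take L = L₀·Dx.
L = (-2 + 3·x^2)·Dx + (1 - 2·x + x^3)·Dx^2  (order 2).
h: a_k = 0, 3, 3, 4, 21/4, 36/5, 10, 99/7, 81/4, 88/3, …
ICs: h(0) = 0, h′(0) = 3.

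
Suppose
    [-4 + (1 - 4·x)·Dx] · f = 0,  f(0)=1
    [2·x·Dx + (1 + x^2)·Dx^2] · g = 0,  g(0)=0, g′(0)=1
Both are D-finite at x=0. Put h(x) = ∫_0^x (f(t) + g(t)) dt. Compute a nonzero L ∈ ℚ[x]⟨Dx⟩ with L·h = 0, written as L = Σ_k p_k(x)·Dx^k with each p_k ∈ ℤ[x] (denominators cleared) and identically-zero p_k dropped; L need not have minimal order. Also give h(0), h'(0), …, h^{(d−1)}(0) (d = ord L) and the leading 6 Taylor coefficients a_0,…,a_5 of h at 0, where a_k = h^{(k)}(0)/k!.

f: a_k = 1, 4, 16, 64, 256, 1024, …
g: a_k = 0, 1, 0, -1/3, 0, 1/5, …
f+g: L₀ = lclm(L_f,L_g), ord ≤ 1+2.
∫: right-multiply L₀ by Dx.
L = (-8 + 128·x + 24·x^2)·Dx^2 + (49 - 8·x + 109·x^2 + 24·x^3)·Dx^3 + (-4 + 15·x + 15·x^3 + 4·x^4)·Dx^4  (order 4).
h: a_k = 0, 1, 5/2, 16/3, 191/12, 256/5, …
ICs: h(0) = 0, h′(0) = 1, h′′(0) = 5, h′′′(0) = 32.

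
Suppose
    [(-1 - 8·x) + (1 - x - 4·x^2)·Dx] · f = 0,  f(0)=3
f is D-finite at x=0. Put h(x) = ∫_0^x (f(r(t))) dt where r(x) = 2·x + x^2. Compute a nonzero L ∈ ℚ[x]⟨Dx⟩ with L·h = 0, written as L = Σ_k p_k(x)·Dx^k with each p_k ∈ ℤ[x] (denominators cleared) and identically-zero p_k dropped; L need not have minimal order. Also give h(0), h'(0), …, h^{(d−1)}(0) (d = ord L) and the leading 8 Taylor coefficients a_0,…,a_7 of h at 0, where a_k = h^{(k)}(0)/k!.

f: a_k = 3, 3, 15, 27, 87, 195, 543, 1323, …
f∘r: x↦r, Dx↦Dx/r' in L_f ⇒ L₀.
∫: right-multiply L₀ by Dx.
L = (2 + 34·x + 48·x^2 + 16·x^3)·Dx + (-1 + 2·x + 17·x^2 + 16·x^3 + 4·x^4)·Dx^2  (order 2).
h: a_k = 0, 3, 3, 21, 69, 1731/5, 1531, 52467/7, …
ICs: h(0) = 0, h′(0) = 3.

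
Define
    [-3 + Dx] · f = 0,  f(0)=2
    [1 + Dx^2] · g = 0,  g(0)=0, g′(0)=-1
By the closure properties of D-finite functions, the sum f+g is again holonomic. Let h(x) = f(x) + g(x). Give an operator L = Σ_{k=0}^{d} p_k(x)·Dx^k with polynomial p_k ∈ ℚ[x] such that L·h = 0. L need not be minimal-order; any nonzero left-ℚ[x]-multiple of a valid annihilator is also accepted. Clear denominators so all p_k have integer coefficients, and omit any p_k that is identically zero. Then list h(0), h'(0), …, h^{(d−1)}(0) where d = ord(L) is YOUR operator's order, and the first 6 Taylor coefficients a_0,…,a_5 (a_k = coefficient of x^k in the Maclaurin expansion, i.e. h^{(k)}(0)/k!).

f: a_k = 2, 6, 9, 9, 27/4, 81/20, …
g: a_k = 0, -1, 0, 1/6, 0, -1/120, …
Sum ⇒ L₀ = lclm(L_f,L_g) in ℚ(x)⟨Dx⟩.
L = -3 + Dx - 3·Dx^2 + Dx^3  (order 3).
h: a_k = 2, 5, 9, 55/6, 27/4, 97/24, …
ICs: h(0) = 2, h′(0) = 5, h′′(0) = 18.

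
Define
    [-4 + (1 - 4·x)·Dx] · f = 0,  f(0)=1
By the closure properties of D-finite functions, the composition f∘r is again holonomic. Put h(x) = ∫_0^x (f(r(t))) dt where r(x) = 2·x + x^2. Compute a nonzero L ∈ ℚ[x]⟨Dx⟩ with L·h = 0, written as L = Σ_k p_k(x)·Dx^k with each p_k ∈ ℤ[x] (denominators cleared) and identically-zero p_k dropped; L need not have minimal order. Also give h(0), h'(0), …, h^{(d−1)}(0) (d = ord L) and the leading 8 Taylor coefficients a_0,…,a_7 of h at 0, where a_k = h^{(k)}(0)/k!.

L = (8 + 8·x)·Dx + (-1 + 8·x + 4·x^2)·Dx^2  (order 2).
h: a_k = 0, 1, 4, 68/3, 144, 976, 20672/3, 350272/7, …
ICs: h(0) = 0, h′(0) = 1.

f: a_k = 1, 4, 16, 64, 256, 1024, 4096, 16384, …
L₀ from L_f via x↦r, Dx↦r'^{-1}Dx.
∫: right-multiply L₀ by Dx.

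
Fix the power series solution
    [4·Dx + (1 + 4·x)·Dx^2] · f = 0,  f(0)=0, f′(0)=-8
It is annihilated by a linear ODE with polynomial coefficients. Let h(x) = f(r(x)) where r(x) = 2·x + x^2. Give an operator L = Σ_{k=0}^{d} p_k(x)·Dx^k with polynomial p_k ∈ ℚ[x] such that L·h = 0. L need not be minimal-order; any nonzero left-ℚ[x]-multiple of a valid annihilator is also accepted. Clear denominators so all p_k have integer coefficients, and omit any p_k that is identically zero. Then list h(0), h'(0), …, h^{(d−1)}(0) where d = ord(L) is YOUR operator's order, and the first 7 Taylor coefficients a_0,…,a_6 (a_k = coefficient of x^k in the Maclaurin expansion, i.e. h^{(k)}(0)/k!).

f: a_k = 0, -8, 16, -128/3, 128, -2048/5, 4096/3, …
f∘r: x↦r, Dx↦Dx/r' in L_f ⇒ L₀.
L = (7 + 8·x + 4·x^2)·Dx + (1 + 9·x + 12·x^2 + 4·x^3)·Dx^2  (order 2).
h: a_k = 0, -16, 56, -832/3, 1552, -46336/5, 172928/3, …
ICs: h(0) = 0, h′(0) = -16.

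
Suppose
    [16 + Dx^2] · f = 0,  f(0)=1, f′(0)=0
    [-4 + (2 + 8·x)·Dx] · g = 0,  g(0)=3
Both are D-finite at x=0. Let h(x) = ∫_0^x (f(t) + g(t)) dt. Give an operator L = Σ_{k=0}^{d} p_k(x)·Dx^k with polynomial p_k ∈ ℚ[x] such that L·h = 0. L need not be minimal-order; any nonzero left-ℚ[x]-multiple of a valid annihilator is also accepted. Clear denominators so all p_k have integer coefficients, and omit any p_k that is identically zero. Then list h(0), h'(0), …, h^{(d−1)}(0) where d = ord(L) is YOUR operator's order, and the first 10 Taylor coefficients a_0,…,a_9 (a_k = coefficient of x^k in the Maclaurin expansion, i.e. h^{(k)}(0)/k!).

f: a_k = 1, 0, -8, 0, 32/3, 0, -256/45, 0, 512/315, 0, …
g: a_k = 3, 6, -6, 12, -30, 84, -252, 792, -2574, 8580, …
L₀ := lclm(L_f,L_g); ord L₀ ≤ 2+1.
Integrate: L := L₀·Dx.
L = (-224 - 1024·x - 2048·x^2)·Dx + (48 + 704·x + 3072·x^2 + 4096·x^3)·Dx^2 + (-14 - 64·x - 128·x^2)·Dx^3 + (3 + 44·x + 192·x^2 + 256·x^3)·Dx^4  (order 4).
h: a_k = 0, 4, 3, -14/3, 3, -58/15, 14, -11596/315, 99, -810298/2835, …
ICs: h(0) = 0, h′(0) = 4, h′′(0) = 6, h′′′(0) = -28.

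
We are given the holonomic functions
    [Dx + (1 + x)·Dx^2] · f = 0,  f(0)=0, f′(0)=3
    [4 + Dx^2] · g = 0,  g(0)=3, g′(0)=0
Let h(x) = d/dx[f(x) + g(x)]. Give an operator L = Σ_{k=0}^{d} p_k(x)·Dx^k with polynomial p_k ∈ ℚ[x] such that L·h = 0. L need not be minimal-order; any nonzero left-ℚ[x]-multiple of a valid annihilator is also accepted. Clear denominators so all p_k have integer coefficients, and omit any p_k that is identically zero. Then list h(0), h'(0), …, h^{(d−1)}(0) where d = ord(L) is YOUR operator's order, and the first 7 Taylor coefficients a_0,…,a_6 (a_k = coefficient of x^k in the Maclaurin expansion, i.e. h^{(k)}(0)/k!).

L = (20 + 16·x + 8·x^2) + (12 + 28·x + 24·x^2 + 8·x^3)·Dx + (5 + 4·x + 2·x^2)·Dx^2 + (3 + 7·x + 6·x^2 + 2·x^3)·Dx^3  (order 3).
h: a_k = 3, -15, 3, 5, 3, -23/5, 3, …
ICs: h(0) = 3, h′(0) = -15, h′′(0) = 6.

f: a_k = 0, 3, -3/2, 1, -3/4, 3/5, -1/2, …
g: a_k = 3, 0, -6, 0, 2, 0, -4/15, …
f+g: L₀ = lclm(L_f,L_g), ord ≤ 2+2.
h₀' ⇒ L via d/dx closure of L₀.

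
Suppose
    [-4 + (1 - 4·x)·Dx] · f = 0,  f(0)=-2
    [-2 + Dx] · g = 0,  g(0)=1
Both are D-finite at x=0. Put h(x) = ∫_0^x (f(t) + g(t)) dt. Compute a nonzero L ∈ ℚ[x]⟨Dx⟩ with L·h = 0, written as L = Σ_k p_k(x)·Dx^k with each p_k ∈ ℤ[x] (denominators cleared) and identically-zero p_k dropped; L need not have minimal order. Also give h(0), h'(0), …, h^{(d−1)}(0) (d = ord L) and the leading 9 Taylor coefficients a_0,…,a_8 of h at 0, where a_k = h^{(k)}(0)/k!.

L = (-24 - 32·x)·Dx + (14 + 16·x - 32·x^2)·Dx^2 + (-1 + 16·x^2)·Dx^3  (order 3).
h: a_k = 0, -1, -3, -10, -95/3, -1534/15, -15358/45, -368636/315, -1290239/315, …
ICs: h(0) = 0, h′(0) = -1, h′′(0) = -6.

f: a_k = -2, -8, -32, -128, -512, -2048, -8192, -32768, -131072, …
g: a_k = 1, 2, 2, 4/3, 2/3, 4/15, 4/45, 8/315, 2/315, …
Weyl lclm of L_f,L_g ⇒ L₀ (ord ≤ 2).
Integrate: L := L₀·Dx.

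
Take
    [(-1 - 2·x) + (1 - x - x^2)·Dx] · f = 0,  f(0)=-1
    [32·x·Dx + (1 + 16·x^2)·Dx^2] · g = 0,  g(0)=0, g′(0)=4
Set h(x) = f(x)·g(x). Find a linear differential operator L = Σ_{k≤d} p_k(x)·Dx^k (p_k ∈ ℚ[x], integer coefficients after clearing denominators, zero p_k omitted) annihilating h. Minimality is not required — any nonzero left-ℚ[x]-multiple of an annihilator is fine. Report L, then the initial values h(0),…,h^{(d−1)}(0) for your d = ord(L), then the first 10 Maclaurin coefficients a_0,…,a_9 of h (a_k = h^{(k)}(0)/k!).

f: a_k = -1, -1, -2, -3, -5, -8, -13, -21, -34, -55, …
g: a_k = 0, 4, 0, -64/3, 0, 1024/5, 0, -16384/7, 0, 262144/9, …
f·g: L₀ = L_f ⊗_s L_g, ord ≤ 1·2.
L = (2 + 32·x + 96·x^2) + (2 - 28·x + 64·x^2 + 96·x^3)·Dx + (-1 + x - 15·x^2 + 16·x^3 + 16·x^4)·Dx^2  (order 2).
h: a_k = 0, -4, -4, 40/3, 28/3, -2732/15, -864/5, 208492/105, 190348/105, -1595704/63, …
ICs: h(0) = 0, h′(0) = -4.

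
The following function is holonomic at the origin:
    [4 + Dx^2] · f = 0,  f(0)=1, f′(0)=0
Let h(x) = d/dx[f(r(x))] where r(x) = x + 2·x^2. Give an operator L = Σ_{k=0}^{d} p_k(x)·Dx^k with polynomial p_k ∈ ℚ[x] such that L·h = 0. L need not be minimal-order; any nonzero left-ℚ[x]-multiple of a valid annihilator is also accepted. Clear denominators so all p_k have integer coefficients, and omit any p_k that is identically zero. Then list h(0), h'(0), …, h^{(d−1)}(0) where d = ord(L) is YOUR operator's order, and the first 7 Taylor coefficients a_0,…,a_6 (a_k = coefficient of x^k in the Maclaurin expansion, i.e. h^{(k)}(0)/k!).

f: a_k = 1, 0, -2, 0, 2/3, 0, -4/45, …
Substitute x→r, Dx→(1/r')Dx; clear ⇒ L₀.
Differentiate: ansatz ord ≤ ord L₀ ⇒ L.
L = (52 + 64·x + 384·x^2 + 1024·x^3 + 1024·x^4) + (-12 - 48·x)·Dx + (1 + 8·x + 16·x^2)·Dx^2  (order 2).
h: a_k = 0, -4, -24, -88/3, 80/3, 1432/15, 2128/15, …
ICs: h(0) = 0, h′(0) = -4.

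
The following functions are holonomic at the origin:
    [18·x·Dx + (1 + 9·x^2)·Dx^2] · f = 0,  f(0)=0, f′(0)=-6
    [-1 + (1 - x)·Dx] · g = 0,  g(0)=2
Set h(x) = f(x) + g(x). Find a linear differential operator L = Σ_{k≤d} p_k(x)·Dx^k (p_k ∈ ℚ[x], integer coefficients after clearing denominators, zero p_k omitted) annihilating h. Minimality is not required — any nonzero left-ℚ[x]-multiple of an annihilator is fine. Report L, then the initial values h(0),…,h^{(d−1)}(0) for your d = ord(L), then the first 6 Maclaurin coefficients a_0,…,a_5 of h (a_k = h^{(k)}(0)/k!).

f: a_k = 0, -6, 0, 18, 0, -486/5, …
g: a_k = 2, 2, 2, 2, 2, 2, …
h₀=f+g: left-lcm gives L₀, ord ≤ 3.
L = (18 - 72·x - 486·x^2)·Dx + (-12 + 18·x + 180·x^2 - 486·x^3)·Dx^2 + (1 + 8·x + 72·x^3 - 81·x^4)·Dx^3  (order 3).
h: a_k = 2, -4, 2, 20, 2, -476/5, …
ICs: h(0) = 2, h′(0) = -4, h′′(0) = 4.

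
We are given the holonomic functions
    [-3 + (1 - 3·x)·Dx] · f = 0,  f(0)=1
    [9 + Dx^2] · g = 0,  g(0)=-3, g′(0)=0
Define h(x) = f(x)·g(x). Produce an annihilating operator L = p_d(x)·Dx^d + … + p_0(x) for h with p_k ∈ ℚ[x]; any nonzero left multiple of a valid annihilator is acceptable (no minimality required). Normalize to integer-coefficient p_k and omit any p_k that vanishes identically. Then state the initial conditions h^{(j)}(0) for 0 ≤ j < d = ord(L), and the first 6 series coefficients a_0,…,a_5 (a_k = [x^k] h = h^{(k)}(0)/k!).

f: a_k = 1, 3, 9, 27, 81, 243, …
g: a_k = -3, 0, 27/2, 0, -81/8, 0, …
f·g: L₀ = L_f ⊗_s L_g, ord ≤ 1·2.
L = (-9 + 27·x) + 6·Dx + (-1 + 3·x)·Dx^2  (order 2).
h: a_k = -3, -9, -27/2, -81/2, -1053/8, -3159/8, …
ICs: h(0) = -3, h′(0) = -9.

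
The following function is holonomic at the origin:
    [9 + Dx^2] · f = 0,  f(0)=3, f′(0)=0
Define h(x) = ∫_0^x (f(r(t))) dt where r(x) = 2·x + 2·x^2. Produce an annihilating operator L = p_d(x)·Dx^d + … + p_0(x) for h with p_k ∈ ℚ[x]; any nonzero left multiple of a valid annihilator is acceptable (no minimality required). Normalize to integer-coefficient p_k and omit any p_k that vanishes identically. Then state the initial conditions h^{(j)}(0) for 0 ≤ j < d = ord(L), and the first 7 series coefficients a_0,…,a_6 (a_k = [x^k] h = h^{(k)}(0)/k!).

L = (36 + 216·x + 432·x^2 + 288·x^3)·Dx - 2·Dx^2 + (1 + 2·x)·Dx^3  (order 3).
h: a_k = 0, 3, 0, -18, -27, 108/5, 108, …
ICs: h(0) = 0, h′(0) = 3, h′′(0) = 0.

f: a_k = 3, 0, -27/2, 0, 81/8, 0, -243/80, …
f∘r: x↦r, Dx↦Dx/r' in L_f ⇒ L₀.
h=∫h₀ ⇒ L = L₀·Dx.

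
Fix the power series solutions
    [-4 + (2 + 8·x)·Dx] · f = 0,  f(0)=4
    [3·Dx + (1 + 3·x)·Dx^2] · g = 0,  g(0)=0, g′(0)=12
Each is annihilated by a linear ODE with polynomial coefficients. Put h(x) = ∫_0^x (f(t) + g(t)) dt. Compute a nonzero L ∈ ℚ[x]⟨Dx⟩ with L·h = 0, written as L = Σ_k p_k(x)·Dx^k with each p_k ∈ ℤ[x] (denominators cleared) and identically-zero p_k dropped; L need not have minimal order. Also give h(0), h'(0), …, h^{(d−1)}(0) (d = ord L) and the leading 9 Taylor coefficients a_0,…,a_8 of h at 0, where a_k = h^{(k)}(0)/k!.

f: a_k = 4, 8, -8, 16, -40, 112, -336, 1056, -3432, …
g: a_k = 0, 12, -18, 36, -81, 972/5, -486, 8748/7, -6561/2, …
h₀=f+g: left-lcm gives L₀, ord ≤ 3.
h=∫h₀ ⇒ L = L₀·Dx.
L = 36·x·Dx^2 + (6 + 72·x + 180·x^2)·Dx^3 + (1 + 13·x + 54·x^2 + 72·x^3)·Dx^4  (order 4).
h: a_k = 0, 4, 10, -26/3, 13, -121/5, 766/15, -822/7, 4035/14, …
ICs: h(0) = 0, h′(0) = 4, h′′(0) = 20, h′′′(0) = -52.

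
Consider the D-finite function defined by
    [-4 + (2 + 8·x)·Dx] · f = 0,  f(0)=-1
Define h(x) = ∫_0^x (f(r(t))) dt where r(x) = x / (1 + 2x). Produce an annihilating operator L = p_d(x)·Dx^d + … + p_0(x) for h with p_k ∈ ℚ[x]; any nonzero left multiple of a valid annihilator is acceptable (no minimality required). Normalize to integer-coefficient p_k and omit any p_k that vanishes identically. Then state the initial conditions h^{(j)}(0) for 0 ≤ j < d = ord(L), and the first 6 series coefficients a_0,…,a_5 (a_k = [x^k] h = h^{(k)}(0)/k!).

f: a_k = -1, -2, 2, -4, 10, -28, …
h₀=f(r): pull back L_f along r ⇒ L₀.
h=∫h₀ ⇒ L = L₀·Dx.
L = -2·Dx + (1 + 8·x + 12·x^2)·Dx^2  (order 2).
h: a_k = 0, -1, -1, 2, -5, 74/5, …
ICs: h(0) = 0, h′(0) = -1.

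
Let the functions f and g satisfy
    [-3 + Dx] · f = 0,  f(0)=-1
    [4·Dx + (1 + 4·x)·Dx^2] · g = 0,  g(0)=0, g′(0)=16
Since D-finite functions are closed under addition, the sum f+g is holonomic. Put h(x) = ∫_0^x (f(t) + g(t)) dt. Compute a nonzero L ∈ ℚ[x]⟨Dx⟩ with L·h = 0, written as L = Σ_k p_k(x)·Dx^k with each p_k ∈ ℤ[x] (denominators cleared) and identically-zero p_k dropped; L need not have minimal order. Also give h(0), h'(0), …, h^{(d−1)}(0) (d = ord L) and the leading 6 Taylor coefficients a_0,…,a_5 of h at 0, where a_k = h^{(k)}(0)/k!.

f: a_k = -1, -3, -9/2, -9/2, -27/8, -81/40, …
g: a_k = 0, 16, -32, 256/3, -256, 4096/5, …
h₀=f+g: left-lcm gives L₀, ord ≤ 3.
h=∫₀ˣh₀: take L = L₀·Dx.
L = (-132 - 144·x)·Dx^2 + (23 - 72·x - 144·x^2)·Dx^3 + (7 + 40·x + 48·x^2)·Dx^4  (order 4).
h: a_k = 0, -1, 13/2, -73/6, 485/24, -415/8, …
ICs: h(0) = 0, h′(0) = -1, h′′(0) = 13, h′′′(0) = -73.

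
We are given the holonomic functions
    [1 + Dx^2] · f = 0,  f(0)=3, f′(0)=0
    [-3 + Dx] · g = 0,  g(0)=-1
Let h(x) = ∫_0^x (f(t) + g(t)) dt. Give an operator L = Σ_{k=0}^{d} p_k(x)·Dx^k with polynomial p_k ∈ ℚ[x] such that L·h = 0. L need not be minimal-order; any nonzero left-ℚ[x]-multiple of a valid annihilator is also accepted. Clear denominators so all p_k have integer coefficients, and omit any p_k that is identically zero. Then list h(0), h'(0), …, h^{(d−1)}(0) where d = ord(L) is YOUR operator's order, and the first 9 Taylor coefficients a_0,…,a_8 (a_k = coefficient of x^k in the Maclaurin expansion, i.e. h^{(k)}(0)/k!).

f: a_k = 3, 0, -3/2, 0, 1/8, 0, -1/240, 0, 1/13440, …
g: a_k = -1, -3, -9/2, -9/2, -27/8, -81/40, -81/80, -243/560, -729/4480, …
f+g: L₀ = lclm(L_f,L_g), ord ≤ 2+1.
Integrate: L := L₀·Dx.
L = -3·Dx + Dx^2 - 3·Dx^3 + Dx^4  (order 4).
h: a_k = 0, 2, -3/2, -2, -9/8, -13/20, -27/80, -61/420, -243/4480, …
ICs: h(0) = 0, h′(0) = 2, h′′(0) = -3, h′′′(0) = -12.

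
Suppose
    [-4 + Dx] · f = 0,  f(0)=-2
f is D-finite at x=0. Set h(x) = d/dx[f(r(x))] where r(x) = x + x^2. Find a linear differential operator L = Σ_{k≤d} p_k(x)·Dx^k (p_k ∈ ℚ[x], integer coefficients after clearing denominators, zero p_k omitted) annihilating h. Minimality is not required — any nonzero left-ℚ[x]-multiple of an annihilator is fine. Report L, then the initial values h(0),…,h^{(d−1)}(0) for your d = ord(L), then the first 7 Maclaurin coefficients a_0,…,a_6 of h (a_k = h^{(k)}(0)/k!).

L = (6 + 16·x + 16·x^2) + (-1 - 2·x)·Dx  (order 1).
h: a_k = -8, -48, -160, -1216/3, -832, -22144/15, -104192/45, …
ICs: h(0) = -8.

f: a_k = -2, -8, -16, -64/3, -64/3, -256/15, -512/45, …
L₀ from L_f via x↦r, Dx↦r'^{-1}Dx.
Derive L from L₀ (diff closure).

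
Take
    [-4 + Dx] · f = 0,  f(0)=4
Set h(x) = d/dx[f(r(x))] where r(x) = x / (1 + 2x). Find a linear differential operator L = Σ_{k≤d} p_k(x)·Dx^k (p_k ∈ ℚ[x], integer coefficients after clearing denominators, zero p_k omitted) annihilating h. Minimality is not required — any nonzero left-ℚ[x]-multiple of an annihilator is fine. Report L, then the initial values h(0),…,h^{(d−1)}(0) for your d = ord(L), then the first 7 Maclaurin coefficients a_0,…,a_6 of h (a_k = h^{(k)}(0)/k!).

L = -8·x + (-1 - 4·x - 4·x^2)·Dx  (order 1).
h: a_k = 16, 0, -64, 512/3, -256, 2048/15, 5120/9, …
ICs: h(0) = 16.

f: a_k = 4, 16, 32, 128/3, 128/3, 512/15, 1024/45, …
h₀=f(r): pull back L_f along r ⇒ L₀.
h=h₀': d/dx-closure on L₀ ⇒ L.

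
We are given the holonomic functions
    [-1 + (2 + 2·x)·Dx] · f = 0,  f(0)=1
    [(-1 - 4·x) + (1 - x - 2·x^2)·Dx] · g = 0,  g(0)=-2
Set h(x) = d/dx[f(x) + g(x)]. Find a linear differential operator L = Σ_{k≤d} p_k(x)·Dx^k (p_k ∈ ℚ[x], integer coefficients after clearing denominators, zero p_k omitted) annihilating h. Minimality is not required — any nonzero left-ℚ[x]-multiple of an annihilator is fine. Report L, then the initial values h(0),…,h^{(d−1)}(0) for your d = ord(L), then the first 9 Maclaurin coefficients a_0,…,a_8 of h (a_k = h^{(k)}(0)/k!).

L = (-78 - 288·x - 288·x^2 - 240·x^3) + (-117 - 693·x - 1188·x^2 - 1332·x^3 - 720·x^4)·Dx + (26 + 52·x + 2·x^2 - 208·x^3 - 344·x^4 - 160·x^5)·Dx^2  (order 2).
h: a_k = -3/2, -49/4, -477/16, -2821/32, -53725/256, -264255/512, -2436889/2048, -11207085/4096, -402253533/65536, …
ICs: h(0) = -3/2, h′(0) = -49/4.

f: a_k = 1, 1/2, -1/8, 1/16, -5/128, 7/256, -21/1024, 33/2048, -429/32768, …
g: a_k = -2, -2, -6, -10, -22, -42, -86, -170, -342, …
Sum ⇒ L₀ = lclm(L_f,L_g) in ℚ(x)⟨Dx⟩.
h₀' ⇒ L via d/dx closure of L₀.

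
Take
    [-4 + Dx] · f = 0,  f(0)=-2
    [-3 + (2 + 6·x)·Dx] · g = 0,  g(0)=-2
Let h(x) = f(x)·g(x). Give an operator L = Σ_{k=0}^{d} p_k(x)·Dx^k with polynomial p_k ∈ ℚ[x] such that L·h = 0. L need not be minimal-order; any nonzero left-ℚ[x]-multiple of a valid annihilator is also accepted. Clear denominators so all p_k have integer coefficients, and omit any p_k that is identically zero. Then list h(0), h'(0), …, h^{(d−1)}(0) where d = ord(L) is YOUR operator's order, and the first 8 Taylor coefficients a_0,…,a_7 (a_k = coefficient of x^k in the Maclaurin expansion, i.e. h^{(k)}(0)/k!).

L = (-11 - 24·x) + (2 + 6·x)·Dx  (order 1).
h: a_k = 4, 22, 103/2, 953/12, 8161/96, 76883/960, 497863/11520, 9695729/161280, …
ICs: h(0) = 4.

f: a_k = -2, -8, -16, -64/3, -64/3, -256/15, -512/45, -2048/315, …
g: a_k = -2, -3, 9/4, -27/8, 405/64, -1701/128, 15309/512, -72171/1024, …
L₀ := L_f ⊗_s L_g (sym. prod.), ord ≤ 1.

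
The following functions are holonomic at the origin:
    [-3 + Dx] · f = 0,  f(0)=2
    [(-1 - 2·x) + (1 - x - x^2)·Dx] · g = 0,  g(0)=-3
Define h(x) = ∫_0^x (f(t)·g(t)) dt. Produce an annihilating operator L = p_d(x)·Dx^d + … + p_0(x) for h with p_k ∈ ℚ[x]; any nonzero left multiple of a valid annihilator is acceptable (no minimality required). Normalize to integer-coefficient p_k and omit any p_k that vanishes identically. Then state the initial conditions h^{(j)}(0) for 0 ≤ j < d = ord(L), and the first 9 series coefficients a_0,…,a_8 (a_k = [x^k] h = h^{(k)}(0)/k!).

f: a_k = 2, 6, 9, 9, 27/4, 81/20, 81/40, 243/280, 729/2240, …
g: a_k = -3, -3, -6, -9, -15, -24, -39, -63, -102, …
h₀=f·g: eliminate ⇒ L₀, order ≤ 1·1.
h=∫h₀ ⇒ L = L₀·Dx.
L = (4 - x - 3·x^2)·Dx + (-1 + x + x^2)·Dx^2  (order 2).
h: a_k = 0, -6, -12, -19, -27, -741/20, -509/10, -19869/280, -56331/560, …
ICs: h(0) = 0, h′(0) = -6.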